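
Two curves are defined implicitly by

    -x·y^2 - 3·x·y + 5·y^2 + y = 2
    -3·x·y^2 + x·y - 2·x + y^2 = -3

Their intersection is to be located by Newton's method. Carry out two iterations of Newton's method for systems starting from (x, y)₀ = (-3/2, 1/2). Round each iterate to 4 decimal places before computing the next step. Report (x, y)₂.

At (-3/2, 1/2): F = (2.3750, 6.6250).
Jacobian J = [[-y^2 - 3·y, -2·x·y - 3·x + 10·y + 1], [-3·y^2 + y - 2, -6·x·y + x + 2·y]].
At the point, J = [[-1.7500, 12.0000], [-2.2500, 4.0000]] (det J = 20.0000).
Solving J·Δ = −F gives Δ = (3.5000, 0.3125).
Then the next iterate is (x, y)₁ = (2.0000, 0.8125).
Round to (2.0000, 0.8125) and repeat: F = (-4.082031, -2.675781), J = [[-3.097656, -0.1250], [-3.167969, -6.1250]].
Δ = (-1.3279, 0.2499), so (x, y)₂ = (0.6721, 1.0624).

(0.6721, 1.0624)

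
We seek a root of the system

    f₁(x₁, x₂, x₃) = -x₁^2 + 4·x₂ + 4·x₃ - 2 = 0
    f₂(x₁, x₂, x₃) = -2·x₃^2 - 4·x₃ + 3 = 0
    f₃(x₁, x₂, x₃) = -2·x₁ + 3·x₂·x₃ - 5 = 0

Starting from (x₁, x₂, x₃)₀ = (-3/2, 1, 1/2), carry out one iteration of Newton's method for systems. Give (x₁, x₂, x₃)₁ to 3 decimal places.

(-1.830, 0.727, 0.583)

At (-3/2, 1, 1/2): F = (1.750, 0.500, -0.500).
Jacobian J = [[-2·x₁, 4, 4], [0, 0, -4·x₃ - 4], [-2, 3·x₃, 3·x₂]].
At the point, J = [[3.000, 4.000, 4.000], [0.000, 0.000, -6.000], [-2.000, 1.500, 3.000]] (det J = 75.000).
Solving J·Δ = −F gives Δ = (-0.330, -0.273, 0.083).
Then the next iterate is (x₁, x₂, x₃)₁ = (-1.830, 0.727, 0.583).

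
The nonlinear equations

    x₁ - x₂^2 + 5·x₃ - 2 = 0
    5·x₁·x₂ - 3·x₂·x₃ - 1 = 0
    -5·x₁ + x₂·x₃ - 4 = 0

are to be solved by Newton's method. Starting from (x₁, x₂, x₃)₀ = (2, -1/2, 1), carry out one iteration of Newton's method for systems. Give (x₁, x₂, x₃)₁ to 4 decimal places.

(-0.9395, -0.8441, 0.7067)

At (2, -1/2, 1): F = (4.7500, -4.5000, -14.5000).
Jacobian J = [[1, -2·x₂, 5], [5·x₂, 5·x₁ - 3·x₃, -3·x₂], [-5, x₃, x₂]].
At the point, J = [[1.0000, 1.0000, 5.0000], [-2.5000, 7.0000, 1.5000], [-5.0000, 1.0000, -0.5000]] (det J = 148.7500).
Solving J·Δ = −F gives Δ = (-2.9395, -0.3441, -0.2933).
Then the next iterate is (x₁, x₂, x₃)₁ = (-0.9395, -0.8441, 0.7067).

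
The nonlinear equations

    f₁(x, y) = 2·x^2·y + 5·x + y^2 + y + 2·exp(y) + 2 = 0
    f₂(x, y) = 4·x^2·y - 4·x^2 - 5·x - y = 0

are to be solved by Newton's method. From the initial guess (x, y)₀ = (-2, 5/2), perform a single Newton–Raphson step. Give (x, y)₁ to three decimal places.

(-1.401, 1.558)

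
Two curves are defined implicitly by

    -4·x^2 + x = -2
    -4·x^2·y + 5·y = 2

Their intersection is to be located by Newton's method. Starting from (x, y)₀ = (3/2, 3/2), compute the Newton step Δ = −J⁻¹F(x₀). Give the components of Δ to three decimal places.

At (3/2, 3/2): F = (-5.500, -8.000).
Jacobian J = [[-8·x + 1, 0], [-8·x·y, -4·x^2 + 5]].
At the point, J = [[-11.000, 0.000], [-18.000, -4.000]] (det J = 44.000).
Solving J·Δ = −F gives Δ = (-0.500, 0.250).

(-0.500, 0.250)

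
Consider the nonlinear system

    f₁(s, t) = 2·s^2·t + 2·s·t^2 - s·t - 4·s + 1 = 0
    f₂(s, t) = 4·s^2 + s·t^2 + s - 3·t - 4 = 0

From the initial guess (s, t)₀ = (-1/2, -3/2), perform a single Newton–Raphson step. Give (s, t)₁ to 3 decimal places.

(-0.139, -1.764)

At (-1/2, -3/2): F = (-0.750, -0.125).
Jacobian J = [[4·s·t + 2·t^2 - t - 4, 2·s^2 + 4·s·t - s], [8·s + t^2 + 1, 2·s·t - 3]].
At the point, J = [[5.000, 4.000], [-0.750, -1.500]] (det J = -4.500).
Solving J·Δ = −F gives Δ = (0.361, -0.264).
Then the next iterate is (s, t)₁ = (-0.139, -1.764).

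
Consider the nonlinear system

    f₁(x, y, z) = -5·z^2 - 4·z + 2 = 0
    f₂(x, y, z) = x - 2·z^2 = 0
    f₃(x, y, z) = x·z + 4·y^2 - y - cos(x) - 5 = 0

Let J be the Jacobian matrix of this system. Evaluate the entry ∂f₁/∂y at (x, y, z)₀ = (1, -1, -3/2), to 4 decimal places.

∂f₁/∂y = 0.
At (1, -1, -3/2) this is 0.0000.

0.0000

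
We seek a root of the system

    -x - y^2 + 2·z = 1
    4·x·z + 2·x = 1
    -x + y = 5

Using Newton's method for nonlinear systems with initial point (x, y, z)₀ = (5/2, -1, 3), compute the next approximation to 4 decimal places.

At (5/2, -1, 3): F = (1.5000, 34.0000, -8.5000).
Jacobian J = [[-1, -2·y, 2], [4·z + 2, 0, 4·x], [-1, 1, 0]].
At the point, J = [[-1.0000, 2.0000, 2.0000], [14.0000, 0.0000, 10.0000], [-1.0000, 1.0000, 0.0000]] (det J = 18.0000).
Solving J·Δ = −F gives Δ = (6.5000, 15.0000, -12.5000).
Then the next iterate is (x, y, z)₁ = (9.0000, 14.0000, -9.5000).

(9.0000, 14.0000, -9.5000)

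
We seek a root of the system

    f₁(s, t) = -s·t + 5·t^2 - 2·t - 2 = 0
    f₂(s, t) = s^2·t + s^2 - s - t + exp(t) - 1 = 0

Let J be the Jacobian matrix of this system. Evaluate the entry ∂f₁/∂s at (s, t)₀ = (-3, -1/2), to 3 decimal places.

0.500

∂f₁/∂s = -t.
At (-3, -1/2) this is 0.500.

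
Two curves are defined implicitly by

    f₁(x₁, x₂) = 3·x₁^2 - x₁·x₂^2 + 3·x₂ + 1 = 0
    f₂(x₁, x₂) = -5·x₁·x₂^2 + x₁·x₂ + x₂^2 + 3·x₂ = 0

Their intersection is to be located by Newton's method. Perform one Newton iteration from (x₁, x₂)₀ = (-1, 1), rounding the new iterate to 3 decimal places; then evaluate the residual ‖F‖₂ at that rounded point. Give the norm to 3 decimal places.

At (-1, 1): F = (8.000, 8.000).
Jacobian J = [[6·x₁ - x₂^2, -2·x₁·x₂ + 3], [-5·x₂^2 + x₂, -10·x₁·x₂ + x₁ + 2·x₂ + 3]].
At the point, J = [[-7.000, 5.000], [-4.000, 14.000]] (det J = -78.000).
Solving J·Δ = −F gives Δ = (0.923, -0.308).
Then the next iterate is (x₁, x₂)₁ = (-0.077, 0.692).
Re-evaluating at (-0.077, 0.692): F = (3.13066, 2.68594), so ‖F‖₂ = 4.125.

4.125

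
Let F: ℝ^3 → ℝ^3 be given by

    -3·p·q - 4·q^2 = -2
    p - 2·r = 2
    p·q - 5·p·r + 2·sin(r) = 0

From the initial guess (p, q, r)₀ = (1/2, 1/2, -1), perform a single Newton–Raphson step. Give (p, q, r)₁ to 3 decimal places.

(0.342, 0.589, -0.829)

At (1/2, 1/2, -1): F = (0.250, 0.500, 1.06706).
Jacobian J = [[-3·q, -3·p - 8·q, 0], [1, 0, -2], [q - 5·r, p, -5·p + 2·cos(r)]].
At the point, J = [[-1.500, -5.500, 0.000], [1.000, 0.000, -2.000], [5.500, 0.500, -1.41940]] (det J = 51.19333).
Solving J·Δ = −F gives Δ = (-0.158, 0.089, 0.171).
Then the next iterate is (p, q, r)₁ = (0.342, 0.589, -0.829).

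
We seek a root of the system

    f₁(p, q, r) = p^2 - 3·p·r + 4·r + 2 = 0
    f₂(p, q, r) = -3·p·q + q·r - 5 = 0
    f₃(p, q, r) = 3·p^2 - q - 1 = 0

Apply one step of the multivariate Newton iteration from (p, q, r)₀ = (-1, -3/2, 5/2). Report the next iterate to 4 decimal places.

(-0.6596, -0.0421, 0.0333)

At (-1, -3/2, 5/2): F = (20.5000, -13.2500, 3.5000).
Jacobian J = [[2·p - 3·r, 0, -3·p + 4], [-3·q, -3·p + r, q], [6·p, -1, 0]].
At the point, J = [[-9.5000, 0.0000, 7.0000], [4.5000, 5.5000, -1.5000], [-6.0000, -1.0000, 0.0000]] (det J = 213.7500).
Solving J·Δ = −F gives Δ = (0.3404, 1.4579, -2.4667).
Then the next iterate is (p, q, r)₁ = (-0.6596, -0.0421, 0.0333).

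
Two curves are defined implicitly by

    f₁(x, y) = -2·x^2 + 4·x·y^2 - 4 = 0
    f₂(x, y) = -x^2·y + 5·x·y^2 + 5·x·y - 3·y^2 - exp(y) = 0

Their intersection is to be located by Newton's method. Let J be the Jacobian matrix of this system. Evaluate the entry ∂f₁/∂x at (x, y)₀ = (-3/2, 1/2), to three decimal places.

7.000

∂f₁/∂x = -4·x + 4·y^2.
At (-3/2, 1/2) this is 7.000.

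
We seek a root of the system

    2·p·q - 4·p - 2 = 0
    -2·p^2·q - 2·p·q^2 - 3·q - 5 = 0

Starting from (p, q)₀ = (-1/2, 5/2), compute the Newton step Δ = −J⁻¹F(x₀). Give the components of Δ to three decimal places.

(-1.875, -4.375)

At (-1/2, 5/2): F = (-2.500, -7.500).
Jacobian J = [[2·q - 4, 2·p], [-4·p·q - 2·q^2, -2·p^2 - 4·p·q - 3]].
At the point, J = [[1.000, -1.000], [-7.500, 1.500]] (det J = -6.000).
Solving J·Δ = −F gives Δ = (-1.875, -4.375).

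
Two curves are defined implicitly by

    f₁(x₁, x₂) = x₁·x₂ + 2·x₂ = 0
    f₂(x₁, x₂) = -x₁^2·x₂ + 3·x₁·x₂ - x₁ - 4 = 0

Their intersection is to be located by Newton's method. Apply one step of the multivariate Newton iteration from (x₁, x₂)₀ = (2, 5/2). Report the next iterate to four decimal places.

(0.7368, 0.7895)

At (2, 5/2): F = (10.0000, -1.0000).
Jacobian J = [[x₂, x₁ + 2], [-2·x₁·x₂ + 3·x₂ - 1, -x₁^2 + 3·x₁]].
At the point, J = [[2.5000, 4.0000], [-3.5000, 2.0000]] (det J = 19.0000).
Solving J·Δ = −F gives Δ = (-1.2632, -1.7105).
Then the next iterate is (x₁, x₂)₁ = (0.7368, 0.7895).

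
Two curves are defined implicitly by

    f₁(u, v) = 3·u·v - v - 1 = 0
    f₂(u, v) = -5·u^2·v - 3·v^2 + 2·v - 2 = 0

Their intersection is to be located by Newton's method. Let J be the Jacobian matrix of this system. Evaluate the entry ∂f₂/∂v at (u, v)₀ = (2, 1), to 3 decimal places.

∂f₂/∂v = -5·u^2 - 6·v + 2.
At (2, 1) this is -24.000.

-24.000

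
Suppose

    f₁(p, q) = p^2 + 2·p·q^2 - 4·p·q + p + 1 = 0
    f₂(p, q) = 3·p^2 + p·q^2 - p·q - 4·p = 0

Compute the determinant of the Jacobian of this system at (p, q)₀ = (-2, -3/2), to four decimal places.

305.0000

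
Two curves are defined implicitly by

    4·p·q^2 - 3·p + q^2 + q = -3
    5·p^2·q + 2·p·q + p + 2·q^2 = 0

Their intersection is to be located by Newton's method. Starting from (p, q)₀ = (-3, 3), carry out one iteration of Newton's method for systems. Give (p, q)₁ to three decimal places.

At (-3, 3): F = (-84.000, 132.000).
Jacobian J = [[4·q^2 - 3, 8·p·q + 2·q + 1], [10·p·q + 2·q + 1, 5·p^2 + 2·p + 4·q]].
At the point, J = [[33.000, -65.000], [-83.000, 51.000]] (det J = -3712.000).
Solving J·Δ = −F gives Δ = (1.157, -0.705).
Then the next iterate is (p, q)₁ = (-1.843, 2.295).

(-1.843, 2.295)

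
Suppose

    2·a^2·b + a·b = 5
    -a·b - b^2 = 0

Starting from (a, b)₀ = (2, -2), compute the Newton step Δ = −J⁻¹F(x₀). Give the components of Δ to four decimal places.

(-0.8929, 0.8929)

At (2, -2): F = (-25.0000, 0.0000).
Jacobian J = [[4·a·b + b, 2·a^2 + a], [-b, -a - 2·b]].
At the point, J = [[-18.0000, 10.0000], [2.0000, 2.0000]] (det J = -56.0000).
Solving J·Δ = −F gives Δ = (-0.8929, 0.8929).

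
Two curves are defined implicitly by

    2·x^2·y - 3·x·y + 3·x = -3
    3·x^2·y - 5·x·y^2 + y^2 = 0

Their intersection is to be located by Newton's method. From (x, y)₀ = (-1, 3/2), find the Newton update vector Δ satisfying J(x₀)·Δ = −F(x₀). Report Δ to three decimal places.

(1.200, 0.300)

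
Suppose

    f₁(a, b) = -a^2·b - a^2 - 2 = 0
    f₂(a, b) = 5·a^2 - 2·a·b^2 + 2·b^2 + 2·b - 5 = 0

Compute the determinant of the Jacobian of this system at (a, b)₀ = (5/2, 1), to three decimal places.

J = [[-2·a·b - 2·a, -a^2], [10·a - 2·b^2, -4·a·b + 4·b + 2]].
At the point, J = [[-10.000, -6.250], [23.000, -4.000]].
det J = 183.750.

183.750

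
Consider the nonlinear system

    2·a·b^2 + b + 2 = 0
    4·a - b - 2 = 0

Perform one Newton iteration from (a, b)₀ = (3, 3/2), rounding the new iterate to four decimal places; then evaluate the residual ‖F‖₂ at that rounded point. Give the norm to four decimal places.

5.1304

At (3, 3/2): F = (17.0000, 8.5000).
Jacobian J = [[2·b^2, 4·a·b + 1], [4, -1]].
At the point, J = [[4.5000, 19.0000], [4.0000, -1.0000]] (det J = -80.5000).
Solving J·Δ = −F gives Δ = (-2.2174, -0.3696).
Then the next iterate is (a, b)₁ = (0.7826, 1.1304).
Re-evaluating at (0.7826, 1.1304): F = (5.130419, 0.0000), so ‖F‖₂ = 5.1304.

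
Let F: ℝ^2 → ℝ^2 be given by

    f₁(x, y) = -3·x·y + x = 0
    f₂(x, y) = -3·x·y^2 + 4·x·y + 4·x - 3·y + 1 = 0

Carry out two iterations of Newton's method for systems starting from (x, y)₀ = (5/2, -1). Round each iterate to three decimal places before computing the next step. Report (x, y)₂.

(-0.208, -0.529)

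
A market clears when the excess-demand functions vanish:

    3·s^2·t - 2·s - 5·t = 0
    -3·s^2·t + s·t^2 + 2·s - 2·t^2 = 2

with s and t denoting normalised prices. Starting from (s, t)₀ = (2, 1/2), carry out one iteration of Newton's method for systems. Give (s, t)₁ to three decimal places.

At (2, 1/2): F = (-0.500, -4.000).
Jacobian J = [[6·s·t - 2, 3·s^2 - 5], [-6·s·t + t^2 + 2, -3·s^2 + 2·s·t - 4·t]].
At the point, J = [[4.000, 7.000], [-3.750, -12.000]] (det J = -21.750).
Solving J·Δ = −F gives Δ = (1.563, -0.822).
Then the next iterate is (s, t)₁ = (3.563, -0.322).

(3.563, -0.322)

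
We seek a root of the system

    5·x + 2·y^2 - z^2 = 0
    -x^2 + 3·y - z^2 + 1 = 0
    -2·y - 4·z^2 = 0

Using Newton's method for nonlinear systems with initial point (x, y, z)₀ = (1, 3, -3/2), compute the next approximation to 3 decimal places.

At (1, 3, -3/2): F = (20.750, 6.750, -15.000).
Jacobian J = [[5, 4·y, -2·z], [-2·x, 3, -2·z], [0, -2, -8·z]].
At the point, J = [[5.000, 12.000, 3.000], [-2.000, 3.000, 3.000], [0.000, -2.000, 12.000]] (det J = 510.000).
Solving J·Δ = −F gives Δ = (1.071, -2.388, 0.852).
Then the next iterate is (x, y, z)₁ = (2.071, 0.612, -0.648).

(2.071, 0.612, -0.648)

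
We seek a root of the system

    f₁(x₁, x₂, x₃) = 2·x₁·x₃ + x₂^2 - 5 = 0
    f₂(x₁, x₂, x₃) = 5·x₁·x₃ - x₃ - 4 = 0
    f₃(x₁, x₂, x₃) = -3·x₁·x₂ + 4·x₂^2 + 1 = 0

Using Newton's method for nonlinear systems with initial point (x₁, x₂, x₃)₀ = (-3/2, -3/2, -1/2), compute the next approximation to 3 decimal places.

(-2.876, -1.892, -0.066)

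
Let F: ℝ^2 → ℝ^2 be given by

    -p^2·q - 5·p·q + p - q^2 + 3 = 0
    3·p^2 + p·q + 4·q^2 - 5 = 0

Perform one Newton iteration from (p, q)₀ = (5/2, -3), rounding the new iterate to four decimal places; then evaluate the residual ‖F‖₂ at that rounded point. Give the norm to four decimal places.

At (5/2, -3): F = (52.7500, 42.2500).
Jacobian J = [[-2·p·q - 5·q + 1, -p^2 - 5·p - 2·q], [6·p + q, p + 8·q]].
At the point, J = [[31.0000, -12.7500], [12.0000, -21.5000]] (det J = -513.5000).
Solving J·Δ = −F gives Δ = (-1.1596, 1.3179).
Then the next iterate is (p, q)₁ = (1.3404, -1.6821).
Re-evaluating at (1.3404, -1.6821): F = (15.806556, 9.453171), so ‖F‖₂ = 18.4176.

18.4176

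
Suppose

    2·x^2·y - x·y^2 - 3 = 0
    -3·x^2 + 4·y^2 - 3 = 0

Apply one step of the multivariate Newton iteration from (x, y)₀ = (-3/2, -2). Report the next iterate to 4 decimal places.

(-0.5797, -1.0917)

At (-3/2, -2): F = (-6.0000, 6.2500).
Jacobian J = [[4·x·y - y^2, 2·x^2 - 2·x·y], [-6·x, 8·y]].
At the point, J = [[8.0000, -1.5000], [9.0000, -16.0000]] (det J = -114.5000).
Solving J·Δ = −F gives Δ = (0.9203, 0.9083).
Then the next iterate is (x, y)₁ = (-0.5797, -1.0917).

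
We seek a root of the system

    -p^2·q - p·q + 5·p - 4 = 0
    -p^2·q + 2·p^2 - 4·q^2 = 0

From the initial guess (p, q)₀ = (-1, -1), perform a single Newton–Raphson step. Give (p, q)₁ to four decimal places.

(1.2500, 1.0714)

At (-1, -1): F = (-9.0000, -1.0000).
Jacobian J = [[-2·p·q - q + 5, -p^2 - p], [-2·p·q + 4·p, -p^2 - 8·q]].
At the point, J = [[4.0000, 0.0000], [-6.0000, 7.0000]] (det J = 28.0000).
Solving J·Δ = −F gives Δ = (2.2500, 2.0714).
Then the next iterate is (p, q)₁ = (1.2500, 1.0714).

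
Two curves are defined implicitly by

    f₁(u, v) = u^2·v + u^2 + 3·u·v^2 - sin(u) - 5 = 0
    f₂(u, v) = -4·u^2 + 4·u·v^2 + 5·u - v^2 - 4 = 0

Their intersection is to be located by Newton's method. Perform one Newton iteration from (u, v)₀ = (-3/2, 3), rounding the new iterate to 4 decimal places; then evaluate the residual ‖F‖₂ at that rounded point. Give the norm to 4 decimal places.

At (-3/2, 3): F = (-35.502505, -83.5000).
Jacobian J = [[2·u·v + 2·u + 3·v^2 - cos(u), u^2 + 6·u·v], [-8·u + 4·v^2 + 5, 8·u·v - 2·v]].
At the point, J = [[14.929263, -24.7500], [53.0000, -42.0000]] (det J = 684.720962).
Solving J·Δ = −F gives Δ = (0.8405, -0.9274).
Then the next iterate is (u, v)₁ = (-0.6595, 2.0726).
Re-evaluating at (-0.6595, 2.0726): F = (-11.549865, -24.664911), so ‖F‖₂ = 27.2352.

27.2352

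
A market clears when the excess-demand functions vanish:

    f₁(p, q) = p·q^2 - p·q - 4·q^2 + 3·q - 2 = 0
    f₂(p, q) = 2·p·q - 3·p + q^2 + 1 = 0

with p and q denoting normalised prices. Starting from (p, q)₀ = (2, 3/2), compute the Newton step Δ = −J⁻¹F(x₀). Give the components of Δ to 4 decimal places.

At (2, 3/2): F = (-5.0000, 3.2500).
Jacobian J = [[q^2 - q, 2·p·q - p - 8·q + 3], [2·q - 3, 2·p + 2·q]].
At the point, J = [[0.7500, -5.0000], [0.0000, 7.0000]] (det J = 5.2500).
Solving J·Δ = −F gives Δ = (3.5714, -0.4643).

(3.5714, -0.4643)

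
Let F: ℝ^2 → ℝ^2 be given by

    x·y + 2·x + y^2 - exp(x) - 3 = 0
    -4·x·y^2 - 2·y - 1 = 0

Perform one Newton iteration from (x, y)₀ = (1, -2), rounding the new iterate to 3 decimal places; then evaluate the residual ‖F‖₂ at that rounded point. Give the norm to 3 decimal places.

At (1, -2): F = (-1.71828, -13.000).
Jacobian J = [[y - exp(x) + 2, x + 2·y], [-4·y^2, -8·x·y - 2]].
At the point, J = [[-2.71828, -3.000], [-16.000, 14.000]] (det J = -86.05595).
Solving J·Δ = −F gives Δ = (-0.733, 0.091).
Then the next iterate is (x, y)₁ = (0.267, -1.909).
Re-evaluating at (0.267, -1.909): F = (-0.63746, -1.07409), so ‖F‖₂ = 1.249.

1.249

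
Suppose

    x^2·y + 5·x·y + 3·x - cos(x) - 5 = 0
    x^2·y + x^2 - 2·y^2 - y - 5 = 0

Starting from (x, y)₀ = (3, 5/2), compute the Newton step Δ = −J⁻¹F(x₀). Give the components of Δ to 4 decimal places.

(-0.7182, -1.7910)

At (3, 5/2): F = (64.989992, 11.5000).
Jacobian J = [[2·x·y + 5·y + sin(x) + 3, x^2 + 5·x], [2·x·y + 2·x, x^2 - 4·y - 1]].
At the point, J = [[30.641120, 24.0000], [21.0000, -2.0000]] (det J = -565.282240).
Solving J·Δ = −F gives Δ = (-0.7182, -1.7910).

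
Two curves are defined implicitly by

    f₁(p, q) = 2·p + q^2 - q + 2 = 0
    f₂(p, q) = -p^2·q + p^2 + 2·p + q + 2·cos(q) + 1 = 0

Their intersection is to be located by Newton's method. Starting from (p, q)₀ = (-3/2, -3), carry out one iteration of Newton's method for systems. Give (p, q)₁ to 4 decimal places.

At (-3/2, -3): F = (11.0000, 2.020015).
Jacobian J = [[2, 2·q - 1], [-2·p·q + 2·p + 2, -p^2 - 2·sin(q) + 1]].
At the point, J = [[2.0000, -7.0000], [-10.0000, -0.967760]] (det J = -71.935520).
Solving J·Δ = −F gives Δ = (0.0486, 1.5853).
Then the next iterate is (p, q)₁ = (-1.4514, -1.4147).

(-1.4514, -1.4147)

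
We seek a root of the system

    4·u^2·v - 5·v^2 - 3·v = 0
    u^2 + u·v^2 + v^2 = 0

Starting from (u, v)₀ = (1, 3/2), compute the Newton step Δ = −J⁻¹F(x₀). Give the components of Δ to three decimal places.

(-0.141, -0.817)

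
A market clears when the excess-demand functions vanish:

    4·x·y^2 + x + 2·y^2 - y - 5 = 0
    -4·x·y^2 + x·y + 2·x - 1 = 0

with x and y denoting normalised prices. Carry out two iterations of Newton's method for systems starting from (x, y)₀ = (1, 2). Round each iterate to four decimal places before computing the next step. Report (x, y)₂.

At (1, 2): F = (18.0000, -13.0000).
Jacobian J = [[4·y^2 + 1, 8·x·y + 4·y - 1], [-4·y^2 + y + 2, -8·x·y + x]].
At the point, J = [[17.0000, 23.0000], [-12.0000, -15.0000]] (det J = 21.0000).
Solving J·Δ = −F gives Δ = (-1.3810, 0.2381).
Then the next iterate is (x, y)₁ = (-0.3810, 2.2381).
Round to (-0.3810, 2.2381) and repeat: F = (-5.234772, 5.019140), J = [[21.036366, 1.130671], [-15.798266, 6.440729]].
Δ = (0.2569, -0.1492), so (x, y)₂ = (-0.1241, 2.0889).

(-0.1241, 2.0889)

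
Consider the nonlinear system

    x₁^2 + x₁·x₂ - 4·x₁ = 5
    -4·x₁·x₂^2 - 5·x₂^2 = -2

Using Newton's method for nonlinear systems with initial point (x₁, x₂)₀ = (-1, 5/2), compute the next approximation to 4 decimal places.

(0.1000, -3.8500)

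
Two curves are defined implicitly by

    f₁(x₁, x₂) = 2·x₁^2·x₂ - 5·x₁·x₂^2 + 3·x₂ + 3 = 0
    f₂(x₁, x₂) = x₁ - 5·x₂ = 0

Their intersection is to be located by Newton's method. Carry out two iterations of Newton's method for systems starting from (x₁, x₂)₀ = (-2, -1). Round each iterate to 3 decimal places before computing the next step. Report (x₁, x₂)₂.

(-2.724, -0.545)

At (-2, -1): F = (2.000, 3.000).
Jacobian J = [[4·x₁·x₂ - 5·x₂^2, 2·x₁^2 - 10·x₁·x₂ + 3], [1, -5]].
At the point, J = [[3.000, -9.000], [1.000, -5.000]] (det J = -6.000).
Solving J·Δ = −F gives Δ = (2.833, 1.167).
Then the next iterate is (x₁, x₂)₁ = (0.833, 0.167).
Round to (0.833, 0.167) and repeat: F = (3.61660, -0.002), J = [[0.41700, 2.99667], [1.000, -5.000]].
Δ = (-3.557, -0.712), so (x₁, x₂)₂ = (-2.724, -0.545).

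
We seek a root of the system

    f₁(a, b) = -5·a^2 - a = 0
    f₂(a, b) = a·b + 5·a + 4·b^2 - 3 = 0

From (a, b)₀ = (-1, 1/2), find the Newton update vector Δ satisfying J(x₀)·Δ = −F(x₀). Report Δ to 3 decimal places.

(0.444, 1.685)

At (-1, 1/2): F = (-4.000, -7.500).
Jacobian J = [[-10·a - 1, 0], [b + 5, a + 8·b]].
At the point, J = [[9.000, 0.000], [5.500, 3.000]] (det J = 27.000).
Solving J·Δ = −F gives Δ = (0.444, 1.685).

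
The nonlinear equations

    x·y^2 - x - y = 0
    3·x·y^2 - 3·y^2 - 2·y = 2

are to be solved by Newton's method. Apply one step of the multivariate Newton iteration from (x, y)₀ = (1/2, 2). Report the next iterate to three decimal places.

(0.944, 1.167)

At (1/2, 2): F = (-0.500, -12.000).
Jacobian J = [[y^2 - 1, 2·x·y - 1], [3·y^2, 6·x·y - 6·y - 2]].
At the point, J = [[3.000, 1.000], [12.000, -8.000]] (det J = -36.000).
Solving J·Δ = −F gives Δ = (0.444, -0.833).
Then the next iterate is (x, y)₁ = (0.944, 1.167).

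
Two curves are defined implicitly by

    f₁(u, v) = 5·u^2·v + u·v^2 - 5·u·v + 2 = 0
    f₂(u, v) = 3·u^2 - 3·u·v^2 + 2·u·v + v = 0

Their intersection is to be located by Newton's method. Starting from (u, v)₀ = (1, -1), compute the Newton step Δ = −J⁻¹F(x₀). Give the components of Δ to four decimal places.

(0.6176, 0.2647)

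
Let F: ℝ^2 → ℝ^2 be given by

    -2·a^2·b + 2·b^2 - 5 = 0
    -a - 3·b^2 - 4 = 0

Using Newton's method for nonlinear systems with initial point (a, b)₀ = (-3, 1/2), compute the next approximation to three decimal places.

(-2.632, -0.206)

At (-3, 1/2): F = (-13.500, -1.750).
Jacobian J = [[-4·a·b, -2·a^2 + 4·b], [-1, -6·b]].
At the point, J = [[6.000, -16.000], [-1.000, -3.000]] (det J = -34.000).
Solving J·Δ = −F gives Δ = (0.368, -0.706).
Then the next iterate is (a, b)₁ = (-2.632, -0.206).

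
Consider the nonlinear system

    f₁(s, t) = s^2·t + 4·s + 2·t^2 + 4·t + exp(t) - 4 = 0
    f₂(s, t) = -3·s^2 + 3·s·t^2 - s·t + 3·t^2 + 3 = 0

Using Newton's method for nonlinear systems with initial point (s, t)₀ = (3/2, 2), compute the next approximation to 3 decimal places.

At (3/2, 2): F = (29.88906, 23.250).
Jacobian J = [[2·s·t + 4, s^2 + 4·t + exp(t) + 4], [-6·s + 3·t^2 - t, 6·s·t - s + 6·t]].
At the point, J = [[10.000, 21.63906], [1.000, 28.500]] (det J = 263.36094).
Solving J·Δ = −F gives Δ = (-1.324, -0.769).
Then the next iterate is (s, t)₁ = (0.176, 1.231).

(0.176, 1.231)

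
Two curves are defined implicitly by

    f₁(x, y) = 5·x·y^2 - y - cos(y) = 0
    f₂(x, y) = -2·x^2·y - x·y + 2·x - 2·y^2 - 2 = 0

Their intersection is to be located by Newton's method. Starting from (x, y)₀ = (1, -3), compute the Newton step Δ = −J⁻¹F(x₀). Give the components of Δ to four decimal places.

(-0.1719, 1.3247)

At (1, -3): F = (48.989992, -9.0000).
Jacobian J = [[5·y^2, 10·x·y + sin(y) - 1], [-4·x·y - y + 2, -2·x^2 - x - 4·y]].
At the point, J = [[45.0000, -31.141120], [17.0000, 9.0000]] (det J = 934.399040).
Solving J·Δ = −F gives Δ = (-0.1719, 1.3247).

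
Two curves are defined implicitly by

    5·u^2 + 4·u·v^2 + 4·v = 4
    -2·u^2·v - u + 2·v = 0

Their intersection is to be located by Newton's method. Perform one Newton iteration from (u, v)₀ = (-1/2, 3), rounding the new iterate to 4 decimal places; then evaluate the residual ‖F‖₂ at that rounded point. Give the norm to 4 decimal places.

1.3841

At (-1/2, 3): F = (-8.7500, 5.0000).
Jacobian J = [[10·u + 4·v^2, 8·u·v + 4], [-4·u·v - 1, -2·u^2 + 2]].
At the point, J = [[31.0000, -8.0000], [5.0000, 1.5000]] (det J = 86.5000).
Solving J·Δ = −F gives Δ = (-0.3107, -2.2977).
Then the next iterate is (u, v)₁ = (-0.8107, 0.7023).
Re-evaluating at (-0.8107, 0.7023): F = (0.495941, 1.292148), so ‖F‖₂ = 1.3841.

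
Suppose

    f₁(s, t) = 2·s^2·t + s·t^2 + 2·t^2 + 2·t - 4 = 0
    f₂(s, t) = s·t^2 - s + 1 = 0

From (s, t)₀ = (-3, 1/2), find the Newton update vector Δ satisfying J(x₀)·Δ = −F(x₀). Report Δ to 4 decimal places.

(2.5079, 0.4563)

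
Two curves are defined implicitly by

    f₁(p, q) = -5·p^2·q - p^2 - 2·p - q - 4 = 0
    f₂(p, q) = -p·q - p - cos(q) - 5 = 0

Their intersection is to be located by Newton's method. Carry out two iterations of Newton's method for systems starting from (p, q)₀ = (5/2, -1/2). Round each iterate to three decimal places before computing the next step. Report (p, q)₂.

(-6.094, 0.795)

At (5/2, -1/2): F = (0.875, -7.12758).
Jacobian J = [[-10·p·q - 2·p - 2, -5·p^2 - 1], [-q - 1, -p + sin(q)]].
At the point, J = [[5.500, -32.250], [-0.500, -2.97943]] (det J = -32.51184).
Solving J·Δ = −F gives Δ = (-7.150, -1.192).
Then the next iterate is (p, q)₁ = (-4.650, -1.692).
Round to (-4.650, -1.692) and repeat: F = (168.29585, -8.09689), J = [[-71.378, -109.11250], [0.692, 3.65734]].
Δ = (-1.444, 2.487), so (p, q)₂ = (-6.094, 0.795).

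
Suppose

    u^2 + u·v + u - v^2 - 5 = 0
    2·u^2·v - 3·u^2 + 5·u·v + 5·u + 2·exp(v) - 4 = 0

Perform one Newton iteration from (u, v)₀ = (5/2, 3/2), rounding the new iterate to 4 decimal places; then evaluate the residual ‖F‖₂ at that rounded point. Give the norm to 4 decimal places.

10.2113

At (5/2, 3/2): F = (5.2500, 36.213378).
Jacobian J = [[2·u + v + 1, u - 2·v], [4·u·v - 6·u + 5·v + 5, 2·u^2 + 5·u + 2·exp(v)]].
At the point, J = [[7.5000, -0.5000], [12.5000, 33.963378]] (det J = 260.975336).
Solving J·Δ = −F gives Δ = (-0.7526, -0.7893).
Then the next iterate is (u, v)₁ = (1.7474, 0.7107).
Re-evaluating at (1.7474, 0.7107): F = (0.537589, 10.197109), so ‖F‖₂ = 10.2113.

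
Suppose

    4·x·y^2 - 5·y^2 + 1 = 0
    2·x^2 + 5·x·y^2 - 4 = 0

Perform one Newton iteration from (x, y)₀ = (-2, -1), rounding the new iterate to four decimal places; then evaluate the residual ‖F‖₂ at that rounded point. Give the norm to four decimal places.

4.0559

At (-2, -1): F = (-12.0000, -6.0000).
Jacobian J = [[4·y^2, 8·x·y - 10·y], [4·x + 5·y^2, 10·x·y]].
At the point, J = [[4.0000, 26.0000], [-3.0000, 20.0000]] (det J = 158.0000).
Solving J·Δ = −F gives Δ = (0.5316, 0.3797).
Then the next iterate is (x, y)₁ = (-1.4684, -0.6203).
Re-evaluating at (-1.4684, -0.6203): F = (-3.183858, -2.512600), so ‖F‖₂ = 4.0559.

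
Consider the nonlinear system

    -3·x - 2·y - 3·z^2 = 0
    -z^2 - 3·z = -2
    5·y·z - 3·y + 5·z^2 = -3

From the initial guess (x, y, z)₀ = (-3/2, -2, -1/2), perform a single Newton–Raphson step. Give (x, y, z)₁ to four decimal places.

At (-3/2, -2, -1/2): F = (7.7500, 3.2500, 15.2500).
Jacobian J = [[-3, -2, -6·z], [0, 0, -2·z - 3], [0, 5·z - 3, 5·y + 10·z]].
At the point, J = [[-3.0000, -2.0000, 3.0000], [0.0000, 0.0000, -2.0000], [0.0000, -5.5000, -15.0000]] (det J = 33.0000).
Solving J·Δ = −F gives Δ = (5.3144, -1.6591, 1.6250).
Then the next iterate is (x, y, z)₁ = (3.8144, -3.6591, 1.1250).

(3.8144, -3.6591, 1.1250)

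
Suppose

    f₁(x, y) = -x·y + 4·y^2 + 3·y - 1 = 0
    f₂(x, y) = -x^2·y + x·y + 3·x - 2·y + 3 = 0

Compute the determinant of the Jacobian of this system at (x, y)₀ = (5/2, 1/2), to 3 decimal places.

-1.625

J = [[-y, -x + 8·y + 3], [-2·x·y + y + 3, -x^2 + x - 2]].
At the point, J = [[-0.500, 4.500], [1.000, -5.750]].
det J = -1.625.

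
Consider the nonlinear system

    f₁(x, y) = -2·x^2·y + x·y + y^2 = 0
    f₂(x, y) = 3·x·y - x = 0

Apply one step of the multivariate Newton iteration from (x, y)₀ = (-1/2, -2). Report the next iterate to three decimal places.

(-0.173, -1.192)

At (-1/2, -2): F = (6.000, 3.500).
Jacobian J = [[-4·x·y + y, -2·x^2 + x + 2·y], [3·y - 1, 3·x]].
At the point, J = [[-6.000, -5.000], [-7.000, -1.500]] (det J = -26.000).
Solving J·Δ = −F gives Δ = (0.327, 0.808).
Then the next iterate is (x, y)₁ = (-0.173, -1.192).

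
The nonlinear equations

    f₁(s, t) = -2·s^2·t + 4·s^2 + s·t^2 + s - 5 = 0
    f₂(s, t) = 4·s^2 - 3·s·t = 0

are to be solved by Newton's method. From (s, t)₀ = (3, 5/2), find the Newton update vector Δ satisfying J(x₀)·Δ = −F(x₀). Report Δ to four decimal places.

(0.7647, 2.9020)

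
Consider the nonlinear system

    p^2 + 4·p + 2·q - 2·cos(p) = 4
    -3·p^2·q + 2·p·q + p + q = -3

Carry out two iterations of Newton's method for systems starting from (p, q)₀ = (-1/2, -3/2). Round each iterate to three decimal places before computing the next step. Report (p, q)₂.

At (-1/2, -3/2): F = (-10.50517, 3.625).
Jacobian J = [[2·p + 2·sin(p) + 4, 2], [-6·p·q + 2·q + 1, -3·p^2 + 2·p + 1]].
At the point, J = [[2.04115, 2.000], [-6.500, -0.750]] (det J = 11.46914).
Solving J·Δ = −F gives Δ = (-0.055, 5.309).
Then the next iterate is (p, q)₁ = (-0.555, 3.809).
Round to (-0.555, 3.809) and repeat: F = (0.00622, -1.49379), J = [[1.83611, 2.000], [21.30197, -1.03408]].
Δ = (0.067, -0.065), so (p, q)₂ = (-0.488, 3.744).

(-0.488, 3.744)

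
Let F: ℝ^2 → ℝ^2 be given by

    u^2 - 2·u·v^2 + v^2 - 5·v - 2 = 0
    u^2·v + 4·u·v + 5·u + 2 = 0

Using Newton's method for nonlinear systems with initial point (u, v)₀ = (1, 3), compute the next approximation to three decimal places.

(0.324, 1.711)

At (1, 3): F = (-25.000, 22.000).
Jacobian J = [[2·u - 2·v^2, -4·u·v + 2·v - 5], [2·u·v + 4·v + 5, u^2 + 4·u]].
At the point, J = [[-16.000, -11.000], [23.000, 5.000]] (det J = 173.000).
Solving J·Δ = −F gives Δ = (-0.676, -1.289).
Then the next iterate is (u, v)₁ = (0.324, 1.711).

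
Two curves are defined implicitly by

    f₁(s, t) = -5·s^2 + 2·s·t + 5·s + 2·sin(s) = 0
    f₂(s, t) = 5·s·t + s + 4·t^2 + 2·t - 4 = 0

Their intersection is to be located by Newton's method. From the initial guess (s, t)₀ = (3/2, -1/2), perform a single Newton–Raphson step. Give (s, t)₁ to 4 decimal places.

(1.5153, 0.6405)

At (3/2, -1/2): F = (-3.255010, -6.2500).
Jacobian J = [[-10·s + 2·t + 2·cos(s) + 5, 2·s], [5·t + 1, 5·s + 8·t + 2]].
At the point, J = [[-10.858526, 3.0000], [-1.5000, 5.5000]] (det J = -55.221891).
Solving J·Δ = −F gives Δ = (0.0153, 1.1405).
Then the next iterate is (s, t)₁ = (1.5153, 0.6405).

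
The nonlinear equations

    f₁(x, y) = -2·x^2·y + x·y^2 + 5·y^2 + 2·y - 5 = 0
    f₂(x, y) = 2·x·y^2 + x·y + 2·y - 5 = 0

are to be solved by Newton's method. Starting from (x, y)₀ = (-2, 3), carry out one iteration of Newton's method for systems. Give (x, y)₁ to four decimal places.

At (-2, 3): F = (4.0000, -41.0000).
Jacobian J = [[-4·x·y + y^2, -2·x^2 + 2·x·y + 10·y + 2], [2·y^2 + y, 4·x·y + x + 2]].
At the point, J = [[33.0000, 12.0000], [21.0000, -24.0000]] (det J = -1044.0000).
Solving J·Δ = −F gives Δ = (0.3793, -1.3764).
Then the next iterate is (x, y)₁ = (-1.6207, 1.6236).

(-1.6207, 1.6236)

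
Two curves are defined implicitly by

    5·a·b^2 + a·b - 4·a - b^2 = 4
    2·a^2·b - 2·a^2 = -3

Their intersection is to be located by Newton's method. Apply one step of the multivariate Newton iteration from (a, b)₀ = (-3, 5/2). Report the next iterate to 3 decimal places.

(-2.271, 1.563)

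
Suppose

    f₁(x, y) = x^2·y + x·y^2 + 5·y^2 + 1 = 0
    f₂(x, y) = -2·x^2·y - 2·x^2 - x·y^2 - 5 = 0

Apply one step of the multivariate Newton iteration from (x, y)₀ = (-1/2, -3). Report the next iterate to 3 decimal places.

At (-1/2, -3): F = (40.750, 0.500).
Jacobian J = [[2·x·y + y^2, x^2 + 2·x·y + 10·y], [-4·x·y - 4·x - y^2, -2·x^2 - 2·x·y]].
At the point, J = [[12.000, -26.750], [-13.000, -3.500]] (det J = -389.750).
Solving J·Δ = −F gives Δ = (-0.332, 1.375).
Then the next iterate is (x, y)₁ = (-0.832, -1.625).

(-0.832, -1.625)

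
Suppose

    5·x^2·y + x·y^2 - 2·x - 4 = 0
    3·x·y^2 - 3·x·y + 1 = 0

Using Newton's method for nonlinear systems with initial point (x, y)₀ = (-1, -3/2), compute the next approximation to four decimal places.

At (-1, -3/2): F = (-11.7500, -10.2500).
Jacobian J = [[10·x·y + y^2 - 2, 5·x^2 + 2·x·y], [3·y^2 - 3·y, 6·x·y - 3·x]].
At the point, J = [[15.2500, 8.0000], [11.2500, 12.0000]] (det J = 93.0000).
Solving J·Δ = −F gives Δ = (0.6344, 0.2594).
Then the next iterate is (x, y)₁ = (-0.3656, -1.2406).

(-0.3656, -1.2406)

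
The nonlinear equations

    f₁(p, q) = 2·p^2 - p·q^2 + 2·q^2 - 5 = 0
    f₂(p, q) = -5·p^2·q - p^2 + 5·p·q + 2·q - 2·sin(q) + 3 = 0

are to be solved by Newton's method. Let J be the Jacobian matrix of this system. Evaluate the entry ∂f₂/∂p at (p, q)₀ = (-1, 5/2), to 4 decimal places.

39.5000

∂f₂/∂p = -10·p·q - 2·p + 5·q.
At (-1, 5/2) this is 39.5000.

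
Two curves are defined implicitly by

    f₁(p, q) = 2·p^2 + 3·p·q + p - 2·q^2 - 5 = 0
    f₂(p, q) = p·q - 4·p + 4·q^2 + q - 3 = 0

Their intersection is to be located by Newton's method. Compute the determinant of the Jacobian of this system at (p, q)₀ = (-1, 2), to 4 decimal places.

26.0000

J = [[4·p + 3·q + 1, 3·p - 4·q], [q - 4, p + 8·q + 1]].
At the point, J = [[3.0000, -11.0000], [-2.0000, 16.0000]].
det J = 26.0000.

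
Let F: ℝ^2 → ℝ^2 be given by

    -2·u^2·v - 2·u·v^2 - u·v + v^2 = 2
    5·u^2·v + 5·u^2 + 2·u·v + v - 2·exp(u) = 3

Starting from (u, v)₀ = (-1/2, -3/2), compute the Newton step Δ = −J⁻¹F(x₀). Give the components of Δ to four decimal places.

(-1.4570, 1.8737)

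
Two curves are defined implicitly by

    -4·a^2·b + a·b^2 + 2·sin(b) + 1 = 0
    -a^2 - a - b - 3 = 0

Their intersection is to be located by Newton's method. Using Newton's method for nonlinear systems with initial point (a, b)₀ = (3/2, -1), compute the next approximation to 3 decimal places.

(0.219, -1.626)

At (3/2, -1): F = (9.81706, -5.750).
Jacobian J = [[-8·a·b + b^2, -4·a^2 + 2·a·b + 2·cos(b)], [-2·a - 1, -1]].
At the point, J = [[13.000, -10.91940], [-4.000, -1.000]] (det J = -56.67758).
Solving J·Δ = −F gives Δ = (-1.281, -0.626).
Then the next iterate is (a, b)₁ = (0.219, -1.626).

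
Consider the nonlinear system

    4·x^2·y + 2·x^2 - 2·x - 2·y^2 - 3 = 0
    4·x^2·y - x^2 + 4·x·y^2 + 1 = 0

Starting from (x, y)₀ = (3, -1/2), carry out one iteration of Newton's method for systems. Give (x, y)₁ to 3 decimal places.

At (3, -1/2): F = (-9.500, -23.000).
Jacobian J = [[8·x·y + 4·x - 2, 4·x^2 - 4·y], [8·x·y - 2·x + 4·y^2, 4·x^2 + 8·x·y]].
At the point, J = [[-2.000, 38.000], [-17.000, 24.000]] (det J = 598.000).
Solving J·Δ = −F gives Δ = (-1.080, 0.193).
Then the next iterate is (x, y)₁ = (1.920, -0.307).

(1.920, -0.307)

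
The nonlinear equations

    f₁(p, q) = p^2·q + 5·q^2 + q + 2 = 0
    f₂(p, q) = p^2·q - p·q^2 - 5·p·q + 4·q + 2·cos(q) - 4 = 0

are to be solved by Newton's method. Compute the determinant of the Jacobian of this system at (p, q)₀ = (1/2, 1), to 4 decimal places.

55.3171

J = [[2·p·q, p^2 + 10·q + 1], [2·p·q - q^2 - 5·q, p^2 - 2·p·q - 5·p - 2·sin(q) + 4]].
At the point, J = [[1.0000, 11.2500], [-5.0000, -0.932942]].
det J = 55.3171.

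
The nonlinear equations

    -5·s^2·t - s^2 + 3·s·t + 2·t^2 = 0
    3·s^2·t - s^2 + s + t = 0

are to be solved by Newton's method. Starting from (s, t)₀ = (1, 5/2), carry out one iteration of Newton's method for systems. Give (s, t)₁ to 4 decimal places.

(0.7158, 0.9947)

At (1, 5/2): F = (6.5000, 10.0000).
Jacobian J = [[-10·s·t - 2·s + 3·t, -5·s^2 + 3·s + 4·t], [6·s·t - 2·s + 1, 3·s^2 + 1]].
At the point, J = [[-19.5000, 8.0000], [14.0000, 4.0000]] (det J = -190.0000).
Solving J·Δ = −F gives Δ = (-0.2842, -1.5053).
Then the next iterate is (s, t)₁ = (0.7158, 0.9947).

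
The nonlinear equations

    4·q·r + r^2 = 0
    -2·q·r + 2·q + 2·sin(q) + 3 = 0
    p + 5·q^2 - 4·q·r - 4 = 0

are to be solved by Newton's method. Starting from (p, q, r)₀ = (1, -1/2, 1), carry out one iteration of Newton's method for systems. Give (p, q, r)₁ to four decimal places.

(7.9599, -0.2500, -1.4799)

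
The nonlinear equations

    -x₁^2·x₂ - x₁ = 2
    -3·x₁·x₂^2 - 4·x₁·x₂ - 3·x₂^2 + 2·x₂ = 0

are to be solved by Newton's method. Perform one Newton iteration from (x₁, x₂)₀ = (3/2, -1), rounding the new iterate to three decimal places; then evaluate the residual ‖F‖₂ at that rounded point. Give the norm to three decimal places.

At (3/2, -1): F = (-1.250, -3.500).
Jacobian J = [[-2·x₁·x₂ - 1, -x₁^2], [-3·x₂^2 - 4·x₂, -6·x₁·x₂ - 4·x₁ - 6·x₂ + 2]].
At the point, J = [[2.000, -2.250], [1.000, 11.000]] (det J = 24.250).
Solving J·Δ = −F gives Δ = (0.892, 0.237).
Then the next iterate is (x₁, x₂)₁ = (2.392, -0.763).
Re-evaluating at (2.392, -0.763): F = (-0.02637, -0.14977), so ‖F‖₂ = 0.152.

0.152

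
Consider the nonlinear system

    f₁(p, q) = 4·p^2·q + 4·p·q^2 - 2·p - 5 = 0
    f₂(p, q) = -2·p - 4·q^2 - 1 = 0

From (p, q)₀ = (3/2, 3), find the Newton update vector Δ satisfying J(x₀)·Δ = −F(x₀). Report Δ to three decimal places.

At (3/2, 3): F = (73.000, -40.000).
Jacobian J = [[8·p·q + 4·q^2 - 2, 4·p^2 + 8·p·q], [-2, -8·q]].
At the point, J = [[70.000, 45.000], [-2.000, -24.000]] (det J = -1590.000).
Solving J·Δ = −F gives Δ = (0.030, -1.669).

(0.030, -1.669)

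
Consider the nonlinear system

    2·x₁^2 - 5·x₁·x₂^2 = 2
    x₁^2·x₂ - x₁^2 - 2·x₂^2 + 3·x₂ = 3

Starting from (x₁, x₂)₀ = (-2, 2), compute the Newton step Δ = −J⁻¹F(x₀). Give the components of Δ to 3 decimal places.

At (-2, 2): F = (46.000, -1.000).
Jacobian J = [[4·x₁ - 5·x₂^2, -10·x₁·x₂], [2·x₁·x₂ - 2·x₁, x₁^2 - 4·x₂ + 3]].
At the point, J = [[-28.000, 40.000], [-4.000, -1.000]] (det J = 188.000).
Solving J·Δ = −F gives Δ = (0.032, -1.128).

(0.032, -1.128)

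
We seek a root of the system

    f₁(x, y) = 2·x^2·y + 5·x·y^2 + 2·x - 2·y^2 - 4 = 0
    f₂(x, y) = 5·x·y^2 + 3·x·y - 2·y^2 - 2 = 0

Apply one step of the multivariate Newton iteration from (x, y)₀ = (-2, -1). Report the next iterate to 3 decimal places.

(-0.796, -0.689)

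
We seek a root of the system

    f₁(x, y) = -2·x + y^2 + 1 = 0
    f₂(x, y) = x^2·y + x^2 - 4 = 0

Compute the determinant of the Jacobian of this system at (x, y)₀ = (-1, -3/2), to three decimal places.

1.000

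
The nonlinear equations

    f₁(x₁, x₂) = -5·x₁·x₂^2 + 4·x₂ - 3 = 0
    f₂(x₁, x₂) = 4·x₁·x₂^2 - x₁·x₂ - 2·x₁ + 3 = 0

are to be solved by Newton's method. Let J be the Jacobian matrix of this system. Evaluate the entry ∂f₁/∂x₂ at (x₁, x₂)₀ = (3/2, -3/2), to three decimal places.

26.500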